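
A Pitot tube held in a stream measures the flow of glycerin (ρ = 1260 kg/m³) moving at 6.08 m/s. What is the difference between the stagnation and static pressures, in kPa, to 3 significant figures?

The dynamic pressure equals the rise in static pressure at the stagnation point: ΔP = ½ρv².
ΔP = ½·1260·6.08² = 23300 Pa.

ΔP ≈ 23.3 kPa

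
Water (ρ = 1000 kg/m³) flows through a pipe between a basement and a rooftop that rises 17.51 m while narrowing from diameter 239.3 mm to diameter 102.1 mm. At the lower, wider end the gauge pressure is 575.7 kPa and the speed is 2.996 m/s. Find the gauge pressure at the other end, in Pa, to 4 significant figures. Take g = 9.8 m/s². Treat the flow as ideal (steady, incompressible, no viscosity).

The volume flow rate is constant, so v₂ = (A₁/A₂)v₁ = (449.8/81.87)·2.996 = 16.46 m/s.
Applying Bernoulli between the two ends and solving for P₂: P₂ = P₁ + ½ρ(v₁² − v₂²) − ρgΔh.
P₂ = 575700 + ½·1000·(2.996² − 16.46²) − 1000·9.8·(+17.51) = 575700 + (-130900) − (171600) = 273200 Pa.

P₂ ≈ 273200 Pa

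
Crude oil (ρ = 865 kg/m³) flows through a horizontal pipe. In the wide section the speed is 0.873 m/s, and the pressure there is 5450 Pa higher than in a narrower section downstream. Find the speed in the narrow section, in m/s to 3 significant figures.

Horizontal Bernoulli: P₁ + ½ρv₁² = P₂ + ½ρv₂², so v₂² = v₁² + 2(P₁ − P₂)/ρ.
v₂ = √(0.873² + 2·5450/865) = √(0.762 + 12.6) = 3.66 m/s.

v₂ ≈ 3.66 m/s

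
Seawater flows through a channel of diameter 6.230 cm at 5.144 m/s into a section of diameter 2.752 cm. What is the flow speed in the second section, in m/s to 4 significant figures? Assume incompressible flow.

v₂ = 26.36 m/s

By continuity, v₂ = v₁·A₁/A₂ = 5.144·(30.48/5.948) = 26.36 m/s.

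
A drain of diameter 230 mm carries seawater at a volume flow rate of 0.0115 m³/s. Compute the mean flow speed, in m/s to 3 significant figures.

Q = 0.0115 m³/s = 0.0115 m³/s.
v = Q/A = 0.0115 / 0.0415 = 0.277 m/s.

v ≈ 0.277 m/s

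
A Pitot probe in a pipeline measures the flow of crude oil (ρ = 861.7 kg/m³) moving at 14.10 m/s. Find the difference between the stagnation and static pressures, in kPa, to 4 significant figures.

85.66 kPa

At the stagnation point the flow is brought to rest, so Bernoulli gives P_stag − P_static = ½ρv².
ΔP = ½·861.7·14.10² = 85660 Pa.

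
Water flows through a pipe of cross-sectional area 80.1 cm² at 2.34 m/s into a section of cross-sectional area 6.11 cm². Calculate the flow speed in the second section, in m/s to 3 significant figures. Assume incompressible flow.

30.7 m/s

By continuity, v₂ = v₁·A₁/A₂ = 2.34·(80.1/6.11) = 30.7 m/s.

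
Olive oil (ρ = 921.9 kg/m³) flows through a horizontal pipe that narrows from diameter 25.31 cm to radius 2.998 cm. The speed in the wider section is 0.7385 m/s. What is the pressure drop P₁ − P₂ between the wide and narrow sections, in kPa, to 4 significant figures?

ΔP ≈ 79.56 kPa

Continuity gives A₁v₁ = A₂v₂, so v₂ = (503.1 cm²)/(28.24 cm²) × 0.7385 m/s = 13.16 m/s.
Bernoulli (h₁ = h₂): P₁ − P₂ = ½ρ(v₂² − v₁²).
P₁ − P₂ = ½·921.9·(13.16² − 0.7385²) = ½·921.9·172.6 = 79560 Pa.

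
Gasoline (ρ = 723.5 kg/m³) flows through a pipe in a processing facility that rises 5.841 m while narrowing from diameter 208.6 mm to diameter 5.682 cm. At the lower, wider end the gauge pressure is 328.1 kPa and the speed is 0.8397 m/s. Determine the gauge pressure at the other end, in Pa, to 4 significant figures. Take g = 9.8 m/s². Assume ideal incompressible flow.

P₂ ≈ 240600 Pa

By continuity, v₂ = v₁·A₁/A₂ = 0.8397·(341.8/25.36) = 11.32 m/s.
Bernoulli: P₁ + ½ρv₁² + ρg h₁ = P₂ + ½ρv₂² + ρg h₂, so P₂ = P₁ + ½ρ(v₁² − v₂²) − ρg(h₂ − h₁).
P₂ = 328100 + ½·723.5·(0.8397² − 11.32²) − 723.5·9.8·(+5.841) = 328100 + (-46080) − (41410) = 240600 Pa.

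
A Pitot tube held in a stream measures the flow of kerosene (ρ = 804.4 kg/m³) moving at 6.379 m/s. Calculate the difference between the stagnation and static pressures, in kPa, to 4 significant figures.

ΔP ≈ 16.37 kPa

At the stagnation point the flow is brought to rest, so Bernoulli gives P_stag − P_static = ½ρv².
ΔP = ½·804.4·6.379² = 16370 Pa.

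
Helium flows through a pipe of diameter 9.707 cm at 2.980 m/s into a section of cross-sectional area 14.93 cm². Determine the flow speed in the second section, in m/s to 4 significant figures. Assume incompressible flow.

v₂ = 14.77 m/s

Mass conservation (A₁v₁ = A₂v₂) gives v₂ = 2.980 × 74.00/14.93 = 14.77 m/s.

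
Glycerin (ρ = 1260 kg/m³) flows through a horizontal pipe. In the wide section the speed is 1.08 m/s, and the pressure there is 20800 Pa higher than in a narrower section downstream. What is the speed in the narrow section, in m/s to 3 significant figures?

5.85 m/s

With h₁ = h₂, rearranging Bernoulli gives v₂ = √(v₁² + 2ΔP/ρ).
v₂ = √(1.08² + 2·20800/1260) = √(1.17 + 33.0) = 5.85 m/s.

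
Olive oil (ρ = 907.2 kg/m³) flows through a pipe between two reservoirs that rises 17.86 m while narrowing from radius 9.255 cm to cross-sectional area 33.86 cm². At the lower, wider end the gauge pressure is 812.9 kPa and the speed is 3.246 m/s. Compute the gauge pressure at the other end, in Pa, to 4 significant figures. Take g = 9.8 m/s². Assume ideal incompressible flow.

Continuity gives A₁v₁ = A₂v₂, so v₂ = (269.1 cm²)/(33.86 cm²) × 3.246 m/s = 25.80 m/s.
Applying Bernoulli between the two ends and solving for P₂: P₂ = P₁ + ½ρ(v₁² − v₂²) − ρgΔh.
P₂ = 812900 + ½·907.2·(3.246² − 25.80²) − 907.2·9.8·(+17.86) = 812900 + (-297100) − (158800) = 357000 Pa.

357000 Pa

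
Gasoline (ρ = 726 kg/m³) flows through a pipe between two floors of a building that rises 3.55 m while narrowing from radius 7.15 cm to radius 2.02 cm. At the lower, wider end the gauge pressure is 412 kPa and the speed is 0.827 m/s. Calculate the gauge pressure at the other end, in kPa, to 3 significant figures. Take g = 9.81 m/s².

The volume flow rate is constant, so v₂ = (A₁/A₂)v₁ = (161/12.8)·0.827 = 10.4 m/s.
Applying Bernoulli between the two ends and solving for P₂: P₂ = P₁ + ½ρ(v₁² − v₂²) − ρgΔh.
P₂ = 412000 + ½·726·(0.827² − 10.4²) − 726·9.81·(+3.55) = 412000 + (-38700) − (25300) = 348000 Pa.

348 kPa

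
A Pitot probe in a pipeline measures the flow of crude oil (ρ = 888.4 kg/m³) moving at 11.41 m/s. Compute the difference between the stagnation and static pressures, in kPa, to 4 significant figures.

At the stagnation point the flow is brought to rest, so Bernoulli gives P_stag − P_static = ½ρv².
ΔP = ½·888.4·11.41² = 57830 Pa.

ΔP ≈ 57.83 kPa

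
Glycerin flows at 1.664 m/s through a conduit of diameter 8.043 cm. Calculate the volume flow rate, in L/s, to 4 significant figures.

Q = A·v = 0.005081 m² × 1.664 m/s = 0.008454 m³/s.
Converting: 0.008454 m³/s × 1000 = 8.454 L/s.

Q ≈ 8.454 L/s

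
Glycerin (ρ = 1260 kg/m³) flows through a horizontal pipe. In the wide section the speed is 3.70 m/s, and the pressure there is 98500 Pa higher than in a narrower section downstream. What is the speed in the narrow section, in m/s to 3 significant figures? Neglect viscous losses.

Horizontal Bernoulli: P₁ + ½ρv₁² = P₂ + ½ρv₂², so v₂² = v₁² + 2(P₁ − P₂)/ρ.
v₂ = √(3.70² + 2·98500/1260) = √(13.7 + 156) = 13.0 m/s.

v₂ ≈ 13.0 m/s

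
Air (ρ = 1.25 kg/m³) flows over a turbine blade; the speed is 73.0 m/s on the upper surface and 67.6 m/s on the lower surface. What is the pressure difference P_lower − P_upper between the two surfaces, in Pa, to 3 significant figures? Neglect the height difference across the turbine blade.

ΔP ≈ 475 Pa

With negligible Δh, P + ½ρv² is constant, so P_low − P_up = ½ρ(v_up² − v_low²).
ΔP = ½·1.25·(73.0² − 67.6²) = 475 Pa.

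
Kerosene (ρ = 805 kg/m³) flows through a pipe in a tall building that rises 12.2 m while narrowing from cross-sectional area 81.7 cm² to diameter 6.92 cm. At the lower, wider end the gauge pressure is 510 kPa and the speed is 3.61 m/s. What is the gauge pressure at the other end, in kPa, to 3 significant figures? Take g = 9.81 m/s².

Mass conservation (A₁v₁ = A₂v₂) gives v₂ = 3.61 × 81.7/37.6 = 7.84 m/s.
Bernoulli: P₁ + ½ρv₁² + ρg h₁ = P₂ + ½ρv₂² + ρg h₂, so P₂ = P₁ + ½ρ(v₁² − v₂²) − ρg(h₂ − h₁).
P₂ = 510000 + ½·805·(3.61² − 7.84²) − 805·9.81·(+12.2) = 510000 + (-19500) − (96300) = 394000 Pa.

P₂ ≈ 394 kPa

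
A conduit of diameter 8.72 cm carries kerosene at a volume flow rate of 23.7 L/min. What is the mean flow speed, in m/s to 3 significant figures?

Q = 23.7 L/min = 0.000395 m³/s.
v = Q/A = 0.000395 / 0.00597 = 0.0661 m/s.

v ≈ 0.0661 m/s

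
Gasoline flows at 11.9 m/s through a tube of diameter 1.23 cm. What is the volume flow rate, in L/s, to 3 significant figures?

Q = A·v = 0.000119 m² × 11.9 m/s = 0.00141 m³/s.
Converting: 0.00141 m³/s × 1000 = 1.41 L/s.

Q ≈ 1.41 L/s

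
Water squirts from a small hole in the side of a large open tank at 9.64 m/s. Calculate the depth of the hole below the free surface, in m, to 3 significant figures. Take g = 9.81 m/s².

h ≈ 4.74 m

Inverting v = √(2gh) gives h = v² / 2g.
h = 9.64²/(2·9.81) = 92.9/19.62 = 4.74 m.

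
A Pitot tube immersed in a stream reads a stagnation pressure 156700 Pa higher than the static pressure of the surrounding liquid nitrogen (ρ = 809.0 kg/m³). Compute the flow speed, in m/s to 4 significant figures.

v ≈ 19.68 m/s

The dynamic pressure equals the rise in static pressure at the stagnation point: ΔP = ½ρv².
v = √(2ΔP/ρ) = √(2·156700/809.0) = 19.68 m/s.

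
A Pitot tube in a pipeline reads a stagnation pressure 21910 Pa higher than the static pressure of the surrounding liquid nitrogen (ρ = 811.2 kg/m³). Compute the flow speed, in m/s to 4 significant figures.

At the stagnation point the flow is brought to rest, so Bernoulli gives P_stag − P_static = ½ρv².
v = √(2ΔP/ρ) = √(2·21910/811.2) = 7.350 m/s.

v ≈ 7.350 m/s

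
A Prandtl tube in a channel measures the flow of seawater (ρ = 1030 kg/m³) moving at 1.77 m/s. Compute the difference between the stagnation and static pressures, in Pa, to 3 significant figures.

The dynamic pressure equals the rise in static pressure at the stagnation point: ΔP = ½ρv².
ΔP = ½·1030·1.77² = 1610 Pa.

ΔP = 1610 Pa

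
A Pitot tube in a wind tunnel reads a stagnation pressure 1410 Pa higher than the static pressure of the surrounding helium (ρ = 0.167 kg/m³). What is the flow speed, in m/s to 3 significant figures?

Bernoulli between the free stream and the stagnation point: ½ρv² = P_stag − P_static.
v = √(2ΔP/ρ) = √(2·1410/0.167) = 130 m/s.

130 m/s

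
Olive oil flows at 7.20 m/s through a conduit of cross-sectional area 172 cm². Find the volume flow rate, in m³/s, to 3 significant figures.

Q = A·v = 0.0172 m² × 7.20 m/s = 0.124 m³/s.

Q ≈ 0.124 m³/s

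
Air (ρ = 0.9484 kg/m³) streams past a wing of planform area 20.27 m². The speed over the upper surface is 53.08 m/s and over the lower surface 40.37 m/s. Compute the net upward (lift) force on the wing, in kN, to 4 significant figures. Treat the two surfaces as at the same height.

From P + ½ρv² = const at equal height, P_low − P_up = ½ρ(v_up² − v_low²).
ΔP = ½·0.9484·(53.08² − 40.37²) = 563.2 Pa.
Lift = ΔP · A = 563.2 × 20.27 = 11420 N.

F ≈ 11.42 kN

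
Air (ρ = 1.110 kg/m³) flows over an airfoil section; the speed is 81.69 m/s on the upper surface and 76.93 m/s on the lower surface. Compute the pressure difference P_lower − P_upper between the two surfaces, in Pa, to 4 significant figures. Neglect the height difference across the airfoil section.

ΔP ≈ 419.0 Pa

Bernoulli (same height): P_lower − P_upper = ½ρ(v_upper² − v_lower²).
ΔP = ½·1.110·(81.69² − 76.93²) = 419.0 Pa.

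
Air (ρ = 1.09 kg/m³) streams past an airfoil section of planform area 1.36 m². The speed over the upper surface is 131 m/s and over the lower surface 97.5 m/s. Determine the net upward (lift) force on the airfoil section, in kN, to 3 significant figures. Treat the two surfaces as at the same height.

F = 5.67 kN

From P + ½ρv² = const at equal height, P_low − P_up = ½ρ(v_up² − v_low²).
ΔP = ½·1.09·(131² − 97.5²) = 4170 Pa.
Lift = ΔP · A = 4170 × 1.36 = 5670 N.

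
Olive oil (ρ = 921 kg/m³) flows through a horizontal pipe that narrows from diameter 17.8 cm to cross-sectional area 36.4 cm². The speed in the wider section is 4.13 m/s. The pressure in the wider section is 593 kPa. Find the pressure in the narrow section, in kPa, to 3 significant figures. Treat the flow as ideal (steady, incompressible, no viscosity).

Continuity gives A₁v₁ = A₂v₂, so v₂ = (249 cm²)/(36.4 cm²) × 4.13 m/s = 28.2 m/s.
Bernoulli (h₁ = h₂): P₁ − P₂ = ½ρ(v₂² − v₁²).
P₂ = P₁ − ½ρ(v₂² − v₁²) = 593000 − ½·921·(28.2² − 4.13²) = 593000 − 359000 = 234000 Pa.

P₂ ≈ 234 kPa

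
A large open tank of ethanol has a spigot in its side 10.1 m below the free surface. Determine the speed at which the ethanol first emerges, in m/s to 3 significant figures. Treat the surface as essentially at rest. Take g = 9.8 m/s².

14.1 m/s

Bernoulli from surface to hole (P equal, v_surface ≈ 0): v = √(2gh) = √(2×9.8×10.1) = 14.1 m/s.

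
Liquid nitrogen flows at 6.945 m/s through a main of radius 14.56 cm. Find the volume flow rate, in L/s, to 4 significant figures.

Q ≈ 462.5 L/s

Q = A·v = 0.06660 m² × 6.945 m/s = 0.4625 m³/s.
Converting: 0.4625 m³/s × 1000 = 462.5 L/s.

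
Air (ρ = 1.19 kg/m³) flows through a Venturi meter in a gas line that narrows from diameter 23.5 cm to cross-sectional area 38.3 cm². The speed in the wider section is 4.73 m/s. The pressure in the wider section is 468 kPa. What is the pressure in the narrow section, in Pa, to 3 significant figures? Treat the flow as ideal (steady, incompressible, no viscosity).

P₂ = 466000 Pa

Continuity gives A₁v₁ = A₂v₂, so v₂ = (434 cm²)/(38.3 cm²) × 4.73 m/s = 53.6 m/s.
With no height change, Bernoulli's equation is P₁ + ½ρv₁² = P₂ + ½ρv₂².
P₂ = P₁ − ½ρ(v₂² − v₁²) = 468000 − ½·1.19·(53.6² − 4.73²) = 468000 − 1690 = 466000 Pa.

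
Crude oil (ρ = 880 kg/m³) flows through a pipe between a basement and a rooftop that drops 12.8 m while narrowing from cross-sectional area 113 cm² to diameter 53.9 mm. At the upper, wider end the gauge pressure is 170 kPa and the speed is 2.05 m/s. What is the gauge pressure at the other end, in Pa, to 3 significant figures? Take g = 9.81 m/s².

Continuity gives A₁v₁ = A₂v₂, so v₂ = (113 cm²)/(22.8 cm²) × 2.05 m/s = 10.2 m/s.
Applying Bernoulli between the two ends and solving for P₂: P₂ = P₁ + ½ρ(v₁² − v₂²) − ρgΔh.
P₂ = 170000 + ½·880·(2.05² − 10.2²) − 880·9.81·(−12.8) = 170000 + (-43500) − (-110000) = 237000 Pa.

P₂ = 237000 Pa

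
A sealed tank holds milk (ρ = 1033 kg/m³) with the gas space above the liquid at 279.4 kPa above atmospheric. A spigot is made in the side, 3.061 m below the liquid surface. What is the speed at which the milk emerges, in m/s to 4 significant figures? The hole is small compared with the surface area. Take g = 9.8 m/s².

v ≈ 24.51 m/s

Take point 1 at the surface (v₁ ≈ 0) and point 2 at the hole (at atmospheric pressure). Bernoulli: P₁ + ρg h = P_atm + ½ρv₂².
With P₁ − P_atm = 279400 Pa, v₂ = √(2gh + 2ΔP/ρ) = √(2·9.8·3.061 + 2·279400/1033) = 24.51 m/s.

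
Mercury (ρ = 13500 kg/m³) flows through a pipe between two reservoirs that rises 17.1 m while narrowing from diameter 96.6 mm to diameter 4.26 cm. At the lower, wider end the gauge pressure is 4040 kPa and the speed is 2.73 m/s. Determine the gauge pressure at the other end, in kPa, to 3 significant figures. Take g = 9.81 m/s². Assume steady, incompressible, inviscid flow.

By continuity, v₂ = v₁·A₁/A₂ = 2.73·(73.3/14.3) = 14.0 m/s.
Energy conservation along the streamline gives P₂ = P₁ − ½ρ(v₂² − v₁²) − ρg(h₂ − h₁).
P₂ = 4040000 + ½·13500·(2.73² − 14.0²) − 13500·9.81·(+17.1) = 4040000 + (-1280000) − (2260000) = 496000 Pa.

P₂ ≈ 496 kPa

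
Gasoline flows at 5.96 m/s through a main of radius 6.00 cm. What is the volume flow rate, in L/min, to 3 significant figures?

4040 L/min

Q = A·v = 0.0113 m² × 5.96 m/s = 0.0674 m³/s.
Converting: 0.0674 m³/s × 60000 = 4040 L/min.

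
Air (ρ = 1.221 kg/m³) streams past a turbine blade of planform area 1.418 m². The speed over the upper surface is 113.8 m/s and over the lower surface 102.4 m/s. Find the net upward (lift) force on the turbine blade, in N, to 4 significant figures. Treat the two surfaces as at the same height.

From P + ½ρv² = const at equal height, P_low − P_up = ½ρ(v_up² − v_low²).
ΔP = ½·1.221·(113.8² − 102.4²) = 1505 Pa.
Lift = ΔP · A = 1505 × 1.418 = 2134 N.

2134 N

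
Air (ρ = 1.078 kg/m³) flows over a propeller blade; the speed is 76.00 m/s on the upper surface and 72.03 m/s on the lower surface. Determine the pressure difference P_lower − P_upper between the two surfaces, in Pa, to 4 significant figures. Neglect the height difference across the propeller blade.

ΔP ≈ 316.8 Pa

Bernoulli (same height): P_lower − P_upper = ½ρ(v_upper² − v_lower²).
ΔP = ½·1.078·(76.00² − 72.03²) = 316.8 Pa.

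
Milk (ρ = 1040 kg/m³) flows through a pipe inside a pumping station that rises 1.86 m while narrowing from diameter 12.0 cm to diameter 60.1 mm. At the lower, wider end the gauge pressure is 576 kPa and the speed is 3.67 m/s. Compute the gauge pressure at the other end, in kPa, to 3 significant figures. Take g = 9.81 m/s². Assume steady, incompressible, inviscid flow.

453 kPa

Mass conservation (A₁v₁ = A₂v₂) gives v₂ = 3.67 × 113/28.4 = 14.6 m/s.
Applying Bernoulli between the two ends and solving for P₂: P₂ = P₁ + ½ρ(v₁² − v₂²) − ρgΔh.
P₂ = 576000 + ½·1040·(3.67² − 14.6²) − 1040·9.81·(+1.86) = 576000 + (-104000) − (19000) = 453000 Pa.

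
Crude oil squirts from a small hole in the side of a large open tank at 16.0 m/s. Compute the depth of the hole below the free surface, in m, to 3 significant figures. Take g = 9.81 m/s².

Inverting v = √(2gh) gives h = v² / 2g.
h = 16.0²/(2·9.81) = 256/19.62 = 13.0 m.

h ≈ 13.0 m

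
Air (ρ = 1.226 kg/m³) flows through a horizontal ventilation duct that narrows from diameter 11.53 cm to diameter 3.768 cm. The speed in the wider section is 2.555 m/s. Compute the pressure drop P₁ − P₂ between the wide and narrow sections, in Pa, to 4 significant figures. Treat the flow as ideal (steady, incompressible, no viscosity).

ΔP ≈ 346.8 Pa

By continuity, v₂ = v₁·A₁/A₂ = 2.555·(104.4/11.15) = 23.92 m/s.
The pipe is horizontal, so Bernoulli reduces to P₁ + ½ρv₁² = P₂ + ½ρv₂².
P₁ − P₂ = ½·1.226·(23.92² − 2.555²) = ½·1.226·565.8 = 346.8 Pa.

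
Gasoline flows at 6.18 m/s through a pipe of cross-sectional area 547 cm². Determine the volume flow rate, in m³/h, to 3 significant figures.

Q = 1220 m³/h

Q = A·v = 0.0547 m² × 6.18 m/s = 0.338 m³/s.
Converting: 0.338 m³/s × 3600 = 1220 m³/h.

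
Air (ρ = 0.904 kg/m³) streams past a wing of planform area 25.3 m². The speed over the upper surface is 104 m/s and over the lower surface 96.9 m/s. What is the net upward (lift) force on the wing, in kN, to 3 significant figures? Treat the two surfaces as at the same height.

With equal heights on the two surfaces, Bernoulli gives P_lower − P_upper = ½ρ(v_upper² − v_lower²).
ΔP = ½·0.904·(104² − 96.9²) = 645 Pa.
Lift = ΔP · A = 645 × 25.3 = 16300 N.

16.3 kN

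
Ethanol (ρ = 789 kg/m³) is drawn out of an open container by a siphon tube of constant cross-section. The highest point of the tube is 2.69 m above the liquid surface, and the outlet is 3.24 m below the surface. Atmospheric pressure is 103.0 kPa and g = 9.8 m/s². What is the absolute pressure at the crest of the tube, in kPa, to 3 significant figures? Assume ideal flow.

The outlet speed comes from Torricelli: v = √(2g·3.24) = 7.97 m/s.
The bore is uniform, so the speed at the crest is the same v. Bernoulli surface→crest: P_atm = P_top + ½ρv² + ρg·h_top.
P_top = 103000 − ½·789·7.97² − 789·9.8·2.69 = 57100 Pa.

P_top ≈ 57.1 kPa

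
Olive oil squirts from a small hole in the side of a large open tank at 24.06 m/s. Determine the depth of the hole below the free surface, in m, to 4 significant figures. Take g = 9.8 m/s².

Torricelli: v = √(2gh), so h = v²/(2g).
h = 24.06²/(2·9.8) = 578.9/19.60 = 29.53 m.

h ≈ 29.53 m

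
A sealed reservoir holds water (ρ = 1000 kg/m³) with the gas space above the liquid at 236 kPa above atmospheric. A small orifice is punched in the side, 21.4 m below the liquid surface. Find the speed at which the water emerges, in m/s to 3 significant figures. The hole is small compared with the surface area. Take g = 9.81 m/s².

Take point 1 at the surface (v₁ ≈ 0) and point 2 at the hole (at atmospheric pressure). Bernoulli: P₁ + ρg h = P_atm + ½ρv₂².
With P₁ − P_atm = 236000 Pa, v₂ = √(2gh + 2ΔP/ρ) = √(2·9.81·21.4 + 2·236000/1000) = 29.9 m/s.

v = 29.9 m/s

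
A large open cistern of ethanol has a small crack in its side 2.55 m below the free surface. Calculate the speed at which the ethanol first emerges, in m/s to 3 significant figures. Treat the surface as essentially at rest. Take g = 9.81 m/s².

v ≈ 7.07 m/s

With the surface at rest and both surface and jet at atmospheric pressure, Bernoulli gives ρg h = ½ρv², so v = √(2gh) = √(2·9.81·2.55) = 7.07 m/s.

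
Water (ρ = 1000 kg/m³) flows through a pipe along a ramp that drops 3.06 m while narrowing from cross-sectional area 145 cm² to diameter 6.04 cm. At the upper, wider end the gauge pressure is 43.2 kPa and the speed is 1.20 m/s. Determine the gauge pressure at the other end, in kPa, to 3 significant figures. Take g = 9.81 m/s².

P₂ ≈ 55.5 kPa

Continuity gives A₁v₁ = A₂v₂, so v₂ = (145 cm²)/(28.7 cm²) × 1.20 m/s = 6.07 m/s.
Bernoulli: P₁ + ½ρv₁² + ρg h₁ = P₂ + ½ρv₂² + ρg h₂, so P₂ = P₁ + ½ρ(v₁² − v₂²) − ρg(h₂ − h₁).
P₂ = 43200 + ½·1000·(1.20² − 6.07²) − 1000·9.81·(−3.06) = 43200 + (-17700) − (-30000) = 55500 Pa.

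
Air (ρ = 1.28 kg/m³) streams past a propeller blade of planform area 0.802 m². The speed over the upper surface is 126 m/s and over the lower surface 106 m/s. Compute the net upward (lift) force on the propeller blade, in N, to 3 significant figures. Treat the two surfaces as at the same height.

The faster flow above has the lower pressure; Bernoulli (same height) gives ΔP = ½ρ(v_up² − v_low²).
ΔP = ½·1.28·(126² − 106²) = 2970 Pa.
Lift = ΔP · A = 2970 × 0.802 = 2380 N.

F ≈ 2380 N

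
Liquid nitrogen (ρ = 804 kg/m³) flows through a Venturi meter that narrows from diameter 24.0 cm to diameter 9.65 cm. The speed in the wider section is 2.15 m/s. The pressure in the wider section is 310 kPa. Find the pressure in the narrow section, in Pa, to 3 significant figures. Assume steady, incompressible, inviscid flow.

241000 Pa

Continuity gives A₁v₁ = A₂v₂, so v₂ = (452 cm²)/(73.1 cm²) × 2.15 m/s = 13.3 m/s.
With no height change, Bernoulli's equation is P₁ + ½ρv₁² = P₂ + ½ρv₂².
P₂ = P₁ − ½ρ(v₂² − v₁²) = 310000 − ½·804·(13.3² − 2.15²) = 310000 − 69200 = 241000 Pa.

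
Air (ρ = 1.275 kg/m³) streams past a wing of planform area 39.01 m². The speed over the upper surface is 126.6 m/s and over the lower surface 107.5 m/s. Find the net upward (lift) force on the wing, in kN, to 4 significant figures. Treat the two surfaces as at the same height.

F ≈ 111.2 kN

The faster flow above has the lower pressure; Bernoulli (same height) gives ΔP = ½ρ(v_up² − v_low²).
ΔP = ½·1.275·(126.6² − 107.5²) = 2850 Pa.
Lift = ΔP · A = 2850 × 39.01 = 111200 N.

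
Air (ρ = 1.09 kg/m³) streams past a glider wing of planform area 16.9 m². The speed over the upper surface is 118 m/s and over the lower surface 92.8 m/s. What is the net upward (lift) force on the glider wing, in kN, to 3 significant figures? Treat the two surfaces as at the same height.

F ≈ 48.9 kN

With equal heights on the two surfaces, Bernoulli gives P_lower − P_upper = ½ρ(v_upper² − v_lower²).
ΔP = ½·1.09·(118² − 92.8²) = 2900 Pa.
Lift = ΔP · A = 2900 × 16.9 = 48900 N.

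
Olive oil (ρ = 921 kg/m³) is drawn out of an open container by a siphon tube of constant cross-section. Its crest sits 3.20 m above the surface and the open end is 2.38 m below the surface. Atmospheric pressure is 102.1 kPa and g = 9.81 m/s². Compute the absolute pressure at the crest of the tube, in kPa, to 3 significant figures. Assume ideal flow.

From the surface to the outlet (both open to atmosphere, surface at rest): v = √(2g·h_out) = √(2·9.81·2.38) = 6.83 m/s.
With constant cross-section the crest speed equals v; applying Bernoulli from the surface up to the crest, P_top = P_atm − ½ρv² − ρg·h_top.
P_top = 102100 − ½·921·6.83² − 921·9.81·3.20 = 51700 Pa.

51.7 kPa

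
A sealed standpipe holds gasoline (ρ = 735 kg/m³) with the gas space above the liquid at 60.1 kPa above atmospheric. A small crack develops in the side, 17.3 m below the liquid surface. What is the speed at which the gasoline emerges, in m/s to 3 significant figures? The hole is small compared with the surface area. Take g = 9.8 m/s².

Take point 1 at the surface (v₁ ≈ 0) and point 2 at the hole (at atmospheric pressure). Bernoulli: P₁ + ρg h = P_atm + ½ρv₂².
With P₁ − P_atm = 60100 Pa, v₂ = √(2gh + 2ΔP/ρ) = √(2·9.8·17.3 + 2·60100/735) = 22.4 m/s.

v ≈ 22.4 m/s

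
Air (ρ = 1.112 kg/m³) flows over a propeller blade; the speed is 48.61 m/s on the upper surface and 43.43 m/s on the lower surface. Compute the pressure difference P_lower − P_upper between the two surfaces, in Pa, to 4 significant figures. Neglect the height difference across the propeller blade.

The pressure is lower where the speed is higher: ΔP = ½ρ(v_up² − v_low²).
ΔP = ½·1.112·(48.61² − 43.43²) = 265.1 Pa.

ΔP = 265.1 Pa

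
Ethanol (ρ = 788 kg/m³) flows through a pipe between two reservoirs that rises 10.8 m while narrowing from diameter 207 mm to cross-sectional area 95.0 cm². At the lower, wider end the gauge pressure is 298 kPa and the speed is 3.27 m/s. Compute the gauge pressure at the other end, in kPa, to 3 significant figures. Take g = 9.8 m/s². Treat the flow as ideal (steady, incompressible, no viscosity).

166 kPa

Mass conservation (A₁v₁ = A₂v₂) gives v₂ = 3.27 × 337/95.0 = 11.6 m/s.
Energy conservation along the streamline gives P₂ = P₁ − ½ρ(v₂² − v₁²) − ρg(h₂ − h₁).
P₂ = 298000 + ½·788·(3.27² − 11.6²) − 788·9.8·(+10.8) = 298000 + (-48700) − (83400) = 166000 Pa.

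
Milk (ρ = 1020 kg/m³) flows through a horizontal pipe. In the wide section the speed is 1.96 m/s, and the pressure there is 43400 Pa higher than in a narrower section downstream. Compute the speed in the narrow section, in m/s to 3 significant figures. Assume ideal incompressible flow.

Along the level pipe P + ½ρv² is conserved, hence v₂² = v₁² + 2(P₁ − P₂)/ρ.
v₂ = √(1.96² + 2·43400/1020) = √(3.84 + 85.1) = 9.43 m/s.

9.43 m/s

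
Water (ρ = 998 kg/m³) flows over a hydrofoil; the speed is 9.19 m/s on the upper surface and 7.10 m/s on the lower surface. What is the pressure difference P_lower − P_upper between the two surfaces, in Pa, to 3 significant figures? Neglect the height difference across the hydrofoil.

ΔP ≈ 17000 Pa

Bernoulli (same height): P_lower − P_upper = ½ρ(v_upper² − v_lower²).
ΔP = ½·998·(9.19² − 7.10²) = 17000 Pa.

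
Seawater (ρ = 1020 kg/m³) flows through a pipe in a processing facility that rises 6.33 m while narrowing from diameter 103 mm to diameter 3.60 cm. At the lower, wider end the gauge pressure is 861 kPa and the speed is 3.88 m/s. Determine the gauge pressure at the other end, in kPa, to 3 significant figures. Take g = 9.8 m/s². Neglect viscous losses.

The volume flow rate is constant, so v₂ = (A₁/A₂)v₁ = (83.3/10.2)·3.88 = 31.8 m/s.
Energy conservation along the streamline gives P₂ = P₁ − ½ρ(v₂² − v₁²) − ρg(h₂ − h₁).
P₂ = 861000 + ½·1020·(3.88² − 31.8²) − 1020·9.8·(+6.33) = 861000 + (-507000) − (63300) = 291000 Pa.

P₂ ≈ 291 kPa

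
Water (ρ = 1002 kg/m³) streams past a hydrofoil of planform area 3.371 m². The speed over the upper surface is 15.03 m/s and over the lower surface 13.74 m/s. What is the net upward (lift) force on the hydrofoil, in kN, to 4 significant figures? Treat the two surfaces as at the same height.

F = 62.68 kN

From P + ½ρv² = const at equal height, P_low − P_up = ½ρ(v_up² − v_low²).
ΔP = ½·1002·(15.03² − 13.74²) = 18590 Pa.
Lift = ΔP · A = 18590 × 3.371 = 62680 N.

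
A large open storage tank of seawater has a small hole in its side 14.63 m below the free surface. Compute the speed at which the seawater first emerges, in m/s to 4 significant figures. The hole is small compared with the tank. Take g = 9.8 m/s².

16.93 m/s

Torricelli's result v = √(2gh) gives v = √(2·9.8·14.63) = 16.93 m/s.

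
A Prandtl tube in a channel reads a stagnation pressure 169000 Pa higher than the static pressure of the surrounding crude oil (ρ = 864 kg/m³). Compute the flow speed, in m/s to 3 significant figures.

19.8 m/s

Bernoulli between the free stream and the stagnation point: ½ρv² = P_stag − P_static.
v = √(2ΔP/ρ) = √(2·169000/864) = 19.8 m/s.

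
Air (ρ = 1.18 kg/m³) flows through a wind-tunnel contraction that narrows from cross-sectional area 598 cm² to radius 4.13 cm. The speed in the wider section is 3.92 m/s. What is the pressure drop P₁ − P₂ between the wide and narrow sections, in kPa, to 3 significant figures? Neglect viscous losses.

By continuity, v₂ = v₁·A₁/A₂ = 3.92·(598/53.6) = 43.7 m/s.
The pipe is horizontal, so Bernoulli reduces to P₁ + ½ρv₁² = P₂ + ½ρv₂².
P₁ − P₂ = ½·1.18·(43.7² − 3.92²) = ½·1.18·1900 = 1120 Pa.

ΔP ≈ 1.12 kPa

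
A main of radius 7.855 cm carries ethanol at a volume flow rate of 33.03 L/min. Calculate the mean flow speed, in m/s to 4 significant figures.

v ≈ 0.02840 m/s

Q = 33.03 L/min = 0.0005505 m³/s.
v = Q/A = 0.0005505 / 0.01938 = 0.02840 m/s.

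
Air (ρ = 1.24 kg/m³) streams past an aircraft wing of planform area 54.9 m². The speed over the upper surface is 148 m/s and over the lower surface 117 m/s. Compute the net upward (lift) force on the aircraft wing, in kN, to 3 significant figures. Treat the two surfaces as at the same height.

With equal heights on the two surfaces, Bernoulli gives P_lower − P_upper = ½ρ(v_upper² − v_lower²).
ΔP = ½·1.24·(148² − 117²) = 5090 Pa.
Lift = ΔP · A = 5090 × 54.9 = 280000 N.

F ≈ 280 kN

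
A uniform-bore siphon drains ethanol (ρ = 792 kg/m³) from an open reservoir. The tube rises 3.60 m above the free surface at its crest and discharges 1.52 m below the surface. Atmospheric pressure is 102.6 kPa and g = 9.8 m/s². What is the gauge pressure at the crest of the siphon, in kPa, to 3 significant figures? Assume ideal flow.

P_gauge ≈ -39.7 kPa

Bernoulli surface→outlet gives ½v² = g·h_out, so v = √(2·9.8·1.52) = 5.46 m/s.
The bore is uniform, so the speed at the crest is the same v. Bernoulli surface→crest: P_atm = P_top + ½ρv² + ρg·h_top.
P_top = 102600 − ½·792·5.46² − 792·9.8·3.60 = 62900 Pa. So P_gauge = P_top − P_atm = -39700 Pa.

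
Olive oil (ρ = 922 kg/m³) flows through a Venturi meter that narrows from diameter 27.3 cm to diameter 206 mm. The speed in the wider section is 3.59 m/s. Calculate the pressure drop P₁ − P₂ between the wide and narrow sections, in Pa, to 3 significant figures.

ΔP ≈ 12400 Pa

Continuity gives A₁v₁ = A₂v₂, so v₂ = (585 cm²)/(333 cm²) × 3.59 m/s = 6.31 m/s.
Along the horizontal streamline, P + ½ρv² is constant.
P₁ − P₂ = ½·922·(6.31² − 3.59²) = ½·922·26.9 = 12400 Pa.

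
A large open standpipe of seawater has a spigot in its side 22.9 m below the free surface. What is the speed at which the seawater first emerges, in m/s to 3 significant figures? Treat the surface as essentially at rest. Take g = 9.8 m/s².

v ≈ 21.2 m/s

Torricelli's result v = √(2gh) gives v = √(2·9.8·22.9) = 21.2 m/s.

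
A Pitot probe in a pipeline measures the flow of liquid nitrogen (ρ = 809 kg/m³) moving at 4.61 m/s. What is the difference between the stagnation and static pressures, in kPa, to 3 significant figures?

8.60 kPa

At the stagnation point the flow is brought to rest, so Bernoulli gives P_stag − P_static = ½ρv².
ΔP = ½·809·4.61² = 8600 Pa.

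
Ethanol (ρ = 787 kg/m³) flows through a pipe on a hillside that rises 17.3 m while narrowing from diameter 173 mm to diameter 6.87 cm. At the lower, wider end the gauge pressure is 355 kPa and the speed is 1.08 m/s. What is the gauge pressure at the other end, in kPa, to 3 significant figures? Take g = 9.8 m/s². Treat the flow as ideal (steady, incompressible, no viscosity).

Continuity gives A₁v₁ = A₂v₂, so v₂ = (235 cm²)/(37.1 cm²) × 1.08 m/s = 6.85 m/s.
Applying Bernoulli between the two ends and solving for P₂: P₂ = P₁ + ½ρ(v₁² − v₂²) − ρgΔh.
P₂ = 355000 + ½·787·(1.08² − 6.85²) − 787·9.8·(+17.3) = 355000 + (-18000) − (133000) = 204000 Pa.

P₂ ≈ 204 kPa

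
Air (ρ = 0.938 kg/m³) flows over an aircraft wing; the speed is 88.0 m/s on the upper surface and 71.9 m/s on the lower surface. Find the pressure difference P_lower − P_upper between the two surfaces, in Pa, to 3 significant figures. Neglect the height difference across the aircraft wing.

ΔP = 1210 Pa

Bernoulli (same height): P_lower − P_upper = ½ρ(v_upper² − v_lower²).
ΔP = ½·0.938·(88.0² − 71.9²) = 1210 Pa.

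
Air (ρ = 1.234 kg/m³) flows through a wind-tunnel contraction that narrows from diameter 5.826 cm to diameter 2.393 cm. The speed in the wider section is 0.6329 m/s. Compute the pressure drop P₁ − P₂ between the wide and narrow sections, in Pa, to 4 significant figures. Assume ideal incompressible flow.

ΔP ≈ 8.436 Pa

Continuity gives A₁v₁ = A₂v₂, so v₂ = (26.66 cm²)/(4.498 cm²) × 0.6329 m/s = 3.751 m/s.
With no height change, Bernoulli's equation is P₁ + ½ρv₁² = P₂ + ½ρv₂².
P₁ − P₂ = ½·1.234·(3.751² − 0.6329²) = ½·1.234·13.67 = 8.436 Pa.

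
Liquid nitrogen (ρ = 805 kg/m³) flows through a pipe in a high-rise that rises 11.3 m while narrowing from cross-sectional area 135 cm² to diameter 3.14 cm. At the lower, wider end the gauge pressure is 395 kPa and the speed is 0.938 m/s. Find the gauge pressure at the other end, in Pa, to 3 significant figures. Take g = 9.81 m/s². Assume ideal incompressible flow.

The volume flow rate is constant, so v₂ = (A₁/A₂)v₁ = (135/7.74)·0.938 = 16.4 m/s.
Bernoulli: P₁ + ½ρv₁² + ρg h₁ = P₂ + ½ρv₂² + ρg h₂, so P₂ = P₁ + ½ρ(v₁² − v₂²) − ρg(h₂ − h₁).
P₂ = 395000 + ½·805·(0.938² − 16.4²) − 805·9.81·(+11.3) = 395000 + (-107000) − (89200) = 198000 Pa.

P₂ ≈ 198000 Pa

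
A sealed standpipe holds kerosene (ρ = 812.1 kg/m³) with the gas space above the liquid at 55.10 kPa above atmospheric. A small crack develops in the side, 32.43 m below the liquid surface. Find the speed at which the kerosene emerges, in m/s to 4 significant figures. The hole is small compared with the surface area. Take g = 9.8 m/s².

27.77 m/s

Take point 1 at the surface (v₁ ≈ 0) and point 2 at the hole (at atmospheric pressure). Bernoulli: P₁ + ρg h = P_atm + ½ρv₂².
With P₁ − P_atm = 55100 Pa, v₂ = √(2gh + 2ΔP/ρ) = √(2·9.8·32.43 + 2·55100/812.1) = 27.77 m/s.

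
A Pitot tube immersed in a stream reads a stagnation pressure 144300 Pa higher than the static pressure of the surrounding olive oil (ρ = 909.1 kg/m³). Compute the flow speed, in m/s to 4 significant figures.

Bernoulli between the free stream and the stagnation point: ½ρv² = P_stag − P_static.
v = √(2ΔP/ρ) = √(2·144300/909.1) = 17.82 m/s.

v ≈ 17.82 m/s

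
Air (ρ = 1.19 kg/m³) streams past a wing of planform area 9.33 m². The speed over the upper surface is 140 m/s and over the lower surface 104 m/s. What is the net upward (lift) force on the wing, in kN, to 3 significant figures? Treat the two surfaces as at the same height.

F = 48.8 kN

The faster flow above has the lower pressure; Bernoulli (same height) gives ΔP = ½ρ(v_up² − v_low²).
ΔP = ½·1.19·(140² − 104²) = 5230 Pa.
Lift = ΔP · A = 5230 × 9.33 = 48800 N.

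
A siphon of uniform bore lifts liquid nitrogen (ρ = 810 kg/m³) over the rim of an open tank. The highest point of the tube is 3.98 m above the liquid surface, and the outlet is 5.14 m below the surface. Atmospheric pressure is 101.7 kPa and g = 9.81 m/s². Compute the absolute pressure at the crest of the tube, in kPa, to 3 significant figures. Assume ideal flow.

P_top ≈ 29.2 kPa

Bernoulli surface→outlet gives ½v² = g·h_out, so v = √(2·9.81·5.14) = 10.0 m/s.
The bore is uniform, so the speed at the crest is the same v. Bernoulli surface→crest: P_atm = P_top + ½ρv² + ρg·h_top.
P_top = 101700 − ½·810·10.0² − 810·9.81·3.98 = 29200 Pa.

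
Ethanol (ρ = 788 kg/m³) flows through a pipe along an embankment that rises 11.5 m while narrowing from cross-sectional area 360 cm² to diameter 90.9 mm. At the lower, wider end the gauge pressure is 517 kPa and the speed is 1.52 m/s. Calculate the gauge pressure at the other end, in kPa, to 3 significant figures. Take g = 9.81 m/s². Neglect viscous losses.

P₂ ≈ 401 kPa

The volume flow rate is constant, so v₂ = (A₁/A₂)v₁ = (360/64.9)·1.52 = 8.43 m/s.
Applying Bernoulli between the two ends and solving for P₂: P₂ = P₁ + ½ρ(v₁² − v₂²) − ρgΔh.
P₂ = 517000 + ½·788·(1.52² − 8.43²) − 788·9.81·(+11.5) = 517000 + (-27100) − (88900) = 401000 Pa.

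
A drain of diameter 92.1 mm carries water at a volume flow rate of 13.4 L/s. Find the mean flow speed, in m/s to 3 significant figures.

Q = 13.4 L/s = 0.0134 m³/s.
v = Q/A = 0.0134 / 0.00666 = 2.01 m/s.

v ≈ 2.01 m/s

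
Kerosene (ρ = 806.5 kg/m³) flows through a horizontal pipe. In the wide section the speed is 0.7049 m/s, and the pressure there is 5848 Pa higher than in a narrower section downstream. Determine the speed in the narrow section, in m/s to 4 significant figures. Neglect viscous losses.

Along the level pipe P + ½ρv² is conserved, hence v₂² = v₁² + 2(P₁ − P₂)/ρ.
v₂ = √(0.7049² + 2·5848/806.5) = √(0.4969 + 14.50) = 3.873 m/s.

v₂ ≈ 3.873 m/s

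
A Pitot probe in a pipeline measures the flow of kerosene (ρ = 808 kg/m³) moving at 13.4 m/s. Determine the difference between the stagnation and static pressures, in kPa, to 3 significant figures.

At the stagnation point the flow is brought to rest, so Bernoulli gives P_stag − P_static = ½ρv².
ΔP = ½·808·13.4² = 72500 Pa.

72.5 kPa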